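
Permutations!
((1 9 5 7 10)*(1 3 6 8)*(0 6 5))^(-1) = (0 9 1 8 6)(3 10 7 5)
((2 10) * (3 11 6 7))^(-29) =(2 10)(3 7 6 11)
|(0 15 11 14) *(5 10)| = 4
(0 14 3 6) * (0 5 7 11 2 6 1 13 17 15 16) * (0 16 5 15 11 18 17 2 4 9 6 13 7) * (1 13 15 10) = (0 14 3 13 2 15 5)(1 7 18 17 11 4 9 6 10) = [14, 7, 15, 13, 9, 0, 10, 18, 8, 6, 1, 4, 12, 2, 3, 5, 16, 11, 17]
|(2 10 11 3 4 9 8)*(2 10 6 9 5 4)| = |(2 6 9 8 10 11 3)(4 5)| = 14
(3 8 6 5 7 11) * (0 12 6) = (0 12 6 5 7 11 3 8) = [12, 1, 2, 8, 4, 7, 5, 11, 0, 9, 10, 3, 6]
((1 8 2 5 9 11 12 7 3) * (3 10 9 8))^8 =(2 8 5)(7 11 10 12 9)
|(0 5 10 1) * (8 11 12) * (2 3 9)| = 12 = |(0 5 10 1)(2 3 9)(8 11 12)|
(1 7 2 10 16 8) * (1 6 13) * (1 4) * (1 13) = (1 7 2 10 16 8 6)(4 13) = [0, 7, 10, 3, 13, 5, 1, 2, 6, 9, 16, 11, 12, 4, 14, 15, 8]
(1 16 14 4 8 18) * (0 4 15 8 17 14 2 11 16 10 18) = [4, 10, 11, 3, 17, 5, 6, 7, 0, 9, 18, 16, 12, 13, 15, 8, 2, 14, 1] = (0 4 17 14 15 8)(1 10 18)(2 11 16)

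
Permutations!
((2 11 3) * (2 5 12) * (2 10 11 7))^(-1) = (2 7)(3 11 10 12 5)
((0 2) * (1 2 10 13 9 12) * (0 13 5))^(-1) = (0 5 10)(1 12 9 13 2)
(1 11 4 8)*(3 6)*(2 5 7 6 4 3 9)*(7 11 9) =(1 9 2 5 11 3 4 8)(6 7) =[0, 9, 5, 4, 8, 11, 7, 6, 1, 2, 10, 3]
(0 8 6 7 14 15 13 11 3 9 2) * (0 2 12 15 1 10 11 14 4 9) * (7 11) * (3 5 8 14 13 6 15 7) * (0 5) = (0 14 1 10 3 5 8 15 6 11)(4 9 12 7) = [14, 10, 2, 5, 9, 8, 11, 4, 15, 12, 3, 0, 7, 13, 1, 6]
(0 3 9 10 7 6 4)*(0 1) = (0 3 9 10 7 6 4 1) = [3, 0, 2, 9, 1, 5, 4, 6, 8, 10, 7]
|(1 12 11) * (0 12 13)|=5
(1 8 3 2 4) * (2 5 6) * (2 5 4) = (1 8 3 4)(5 6) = [0, 8, 2, 4, 1, 6, 5, 7, 3]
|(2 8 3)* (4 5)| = |(2 8 3)(4 5)| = 6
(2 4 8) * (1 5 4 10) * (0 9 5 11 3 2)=(0 9 5 4 8)(1 11 3 2 10)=[9, 11, 10, 2, 8, 4, 6, 7, 0, 5, 1, 3]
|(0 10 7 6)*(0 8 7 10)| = 3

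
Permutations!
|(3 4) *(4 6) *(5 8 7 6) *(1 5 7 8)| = 4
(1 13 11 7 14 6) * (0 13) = (0 13 11 7 14 6 1) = [13, 0, 2, 3, 4, 5, 1, 14, 8, 9, 10, 7, 12, 11, 6]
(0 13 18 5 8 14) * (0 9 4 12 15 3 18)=(0 13)(3 18 5 8 14 9 4 12 15)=[13, 1, 2, 18, 12, 8, 6, 7, 14, 4, 10, 11, 15, 0, 9, 3, 16, 17, 5]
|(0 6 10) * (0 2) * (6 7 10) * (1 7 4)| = 6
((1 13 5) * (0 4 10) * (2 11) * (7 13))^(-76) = (13)(0 10 4)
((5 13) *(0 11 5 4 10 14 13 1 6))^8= ((0 11 5 1 6)(4 10 14 13))^8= (14)(0 1 11 6 5)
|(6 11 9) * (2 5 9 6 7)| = |(2 5 9 7)(6 11)| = 4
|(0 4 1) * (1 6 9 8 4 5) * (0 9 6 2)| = 7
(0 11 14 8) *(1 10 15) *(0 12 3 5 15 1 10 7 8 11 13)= (0 13)(1 7 8 12 3 5 15 10)(11 14)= [13, 7, 2, 5, 4, 15, 6, 8, 12, 9, 1, 14, 3, 0, 11, 10]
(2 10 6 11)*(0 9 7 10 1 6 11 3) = (0 9 7 10 11 2 1 6 3) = [9, 6, 1, 0, 4, 5, 3, 10, 8, 7, 11, 2]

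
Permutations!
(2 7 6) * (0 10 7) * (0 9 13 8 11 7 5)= (0 10 5)(2 9 13 8 11 7 6)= [10, 1, 9, 3, 4, 0, 2, 6, 11, 13, 5, 7, 12, 8]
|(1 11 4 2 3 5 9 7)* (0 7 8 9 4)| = |(0 7 1 11)(2 3 5 4)(8 9)| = 4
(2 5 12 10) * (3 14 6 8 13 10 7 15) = (2 5 12 7 15 3 14 6 8 13 10) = [0, 1, 5, 14, 4, 12, 8, 15, 13, 9, 2, 11, 7, 10, 6, 3]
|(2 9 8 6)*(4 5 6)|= |(2 9 8 4 5 6)|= 6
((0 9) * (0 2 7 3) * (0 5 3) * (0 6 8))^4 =((0 9 2 7 6 8)(3 5))^4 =(0 6 2)(7 9 8)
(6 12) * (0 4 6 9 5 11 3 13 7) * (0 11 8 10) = (0 4 6 12 9 5 8 10)(3 13 7 11) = [4, 1, 2, 13, 6, 8, 12, 11, 10, 5, 0, 3, 9, 7]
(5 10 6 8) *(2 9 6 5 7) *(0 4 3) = (0 4 3)(2 9 6 8 7)(5 10) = [4, 1, 9, 0, 3, 10, 8, 2, 7, 6, 5]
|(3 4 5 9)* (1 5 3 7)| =4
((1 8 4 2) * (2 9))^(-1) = ((1 8 4 9 2))^(-1) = (1 2 9 4 8)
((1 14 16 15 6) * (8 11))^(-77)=((1 14 16 15 6)(8 11))^(-77)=(1 15 14 6 16)(8 11)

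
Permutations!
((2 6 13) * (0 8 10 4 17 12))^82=((0 8 10 4 17 12)(2 6 13))^82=(0 17 10)(2 6 13)(4 8 12)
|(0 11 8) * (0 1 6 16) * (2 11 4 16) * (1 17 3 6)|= |(0 4 16)(2 11 8 17 3 6)|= 6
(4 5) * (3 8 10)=[0, 1, 2, 8, 5, 4, 6, 7, 10, 9, 3]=(3 8 10)(4 5)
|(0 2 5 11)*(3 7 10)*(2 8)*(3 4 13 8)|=|(0 3 7 10 4 13 8 2 5 11)|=10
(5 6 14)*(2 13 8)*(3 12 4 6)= (2 13 8)(3 12 4 6 14 5)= [0, 1, 13, 12, 6, 3, 14, 7, 2, 9, 10, 11, 4, 8, 5]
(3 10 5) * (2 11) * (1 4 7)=[0, 4, 11, 10, 7, 3, 6, 1, 8, 9, 5, 2]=(1 4 7)(2 11)(3 10 5)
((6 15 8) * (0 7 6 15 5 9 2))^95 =(0 2 9 5 6 7)(8 15) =((0 7 6 5 9 2)(8 15))^95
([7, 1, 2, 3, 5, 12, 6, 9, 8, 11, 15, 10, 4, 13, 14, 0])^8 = [9, 1, 2, 3, 12, 4, 6, 11, 8, 10, 0, 15, 5, 13, 14, 7]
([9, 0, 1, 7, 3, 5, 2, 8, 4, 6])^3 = (0 2 9 1 6)(3 4 8 7)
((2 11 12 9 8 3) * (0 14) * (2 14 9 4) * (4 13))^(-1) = (0 14 3 8 9)(2 4 13 12 11) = ((0 9 8 3 14)(2 11 12 13 4))^(-1)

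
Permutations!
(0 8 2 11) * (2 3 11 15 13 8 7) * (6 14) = [7, 1, 15, 11, 4, 5, 14, 2, 3, 9, 10, 0, 12, 8, 6, 13] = (0 7 2 15 13 8 3 11)(6 14)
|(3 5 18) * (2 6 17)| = |(2 6 17)(3 5 18)| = 3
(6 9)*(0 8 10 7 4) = (0 8 10 7 4)(6 9) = [8, 1, 2, 3, 0, 5, 9, 4, 10, 6, 7]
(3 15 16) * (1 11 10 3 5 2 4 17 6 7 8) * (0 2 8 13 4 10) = (0 2 10 3 15 16 5 8 1 11)(4 17 6 7 13) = [2, 11, 10, 15, 17, 8, 7, 13, 1, 9, 3, 0, 12, 4, 14, 16, 5, 6]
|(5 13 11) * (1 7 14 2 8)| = 15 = |(1 7 14 2 8)(5 13 11)|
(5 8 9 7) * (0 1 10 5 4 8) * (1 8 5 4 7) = (0 8 9 1 10 4 5) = [8, 10, 2, 3, 5, 0, 6, 7, 9, 1, 4]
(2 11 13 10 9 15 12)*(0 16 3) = (0 16 3)(2 11 13 10 9 15 12) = [16, 1, 11, 0, 4, 5, 6, 7, 8, 15, 9, 13, 2, 10, 14, 12, 3]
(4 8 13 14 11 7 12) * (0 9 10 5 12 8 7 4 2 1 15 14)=(0 9 10 5 12 2 1 15 14 11 4 7 8 13)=[9, 15, 1, 3, 7, 12, 6, 8, 13, 10, 5, 4, 2, 0, 11, 14]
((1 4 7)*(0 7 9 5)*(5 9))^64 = ((9)(0 7 1 4 5))^64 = (9)(0 5 4 1 7)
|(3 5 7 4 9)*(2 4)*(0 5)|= |(0 5 7 2 4 9 3)|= 7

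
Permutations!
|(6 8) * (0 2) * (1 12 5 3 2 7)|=14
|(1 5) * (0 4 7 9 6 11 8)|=|(0 4 7 9 6 11 8)(1 5)|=14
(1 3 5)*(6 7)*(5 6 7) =[0, 3, 2, 6, 4, 1, 5, 7] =(7)(1 3 6 5)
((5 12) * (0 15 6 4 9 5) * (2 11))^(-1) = ((0 15 6 4 9 5 12)(2 11))^(-1) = (0 12 5 9 4 6 15)(2 11)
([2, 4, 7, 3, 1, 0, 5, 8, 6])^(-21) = (0 8)(1 4)(2 6)(5 7)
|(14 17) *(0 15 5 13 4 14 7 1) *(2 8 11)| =9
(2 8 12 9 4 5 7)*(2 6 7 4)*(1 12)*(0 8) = [8, 12, 0, 3, 5, 4, 7, 6, 1, 2, 10, 11, 9] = (0 8 1 12 9 2)(4 5)(6 7)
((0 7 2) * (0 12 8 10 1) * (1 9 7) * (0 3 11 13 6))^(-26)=(0 13 3)(1 6 11)(2 9 8)(7 10 12)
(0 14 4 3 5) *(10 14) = (0 10 14 4 3 5) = [10, 1, 2, 5, 3, 0, 6, 7, 8, 9, 14, 11, 12, 13, 4]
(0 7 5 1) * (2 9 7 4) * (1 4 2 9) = (0 2 1)(4 9 7 5) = [2, 0, 1, 3, 9, 4, 6, 5, 8, 7]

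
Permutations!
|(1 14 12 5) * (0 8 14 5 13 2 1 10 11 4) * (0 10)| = 24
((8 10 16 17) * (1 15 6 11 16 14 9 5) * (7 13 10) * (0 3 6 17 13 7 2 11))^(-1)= ((0 3 6)(1 15 17 8 2 11 16 13 10 14 9 5))^(-1)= (0 6 3)(1 5 9 14 10 13 16 11 2 8 17 15)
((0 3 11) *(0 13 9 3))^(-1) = (3 9 13 11)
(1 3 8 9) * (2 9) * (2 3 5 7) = (1 5 7 2 9)(3 8) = [0, 5, 9, 8, 4, 7, 6, 2, 3, 1]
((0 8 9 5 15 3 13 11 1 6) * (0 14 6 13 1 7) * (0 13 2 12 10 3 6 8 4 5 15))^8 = (0 5 4)(1 10 2 3 12)(6 9 14 15 8)(7 11 13)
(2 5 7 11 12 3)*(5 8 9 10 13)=[0, 1, 8, 2, 4, 7, 6, 11, 9, 10, 13, 12, 3, 5]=(2 8 9 10 13 5 7 11 12 3)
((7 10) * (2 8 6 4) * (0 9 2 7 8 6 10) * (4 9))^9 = (8 10)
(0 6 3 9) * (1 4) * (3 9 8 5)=(0 6 9)(1 4)(3 8 5)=[6, 4, 2, 8, 1, 3, 9, 7, 5, 0]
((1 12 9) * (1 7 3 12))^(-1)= (3 7 9 12)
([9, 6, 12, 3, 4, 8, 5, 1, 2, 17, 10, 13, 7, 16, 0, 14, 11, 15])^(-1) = [14, 7, 8, 3, 4, 6, 1, 12, 5, 0, 10, 16, 2, 11, 15, 17, 13, 9]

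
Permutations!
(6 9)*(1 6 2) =[0, 6, 1, 3, 4, 5, 9, 7, 8, 2] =(1 6 9 2)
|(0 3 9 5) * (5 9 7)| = 4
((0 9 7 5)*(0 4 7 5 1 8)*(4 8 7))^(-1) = (0 8 5 9)(1 7)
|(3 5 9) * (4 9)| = 4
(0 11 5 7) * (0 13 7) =(0 11 5)(7 13) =[11, 1, 2, 3, 4, 0, 6, 13, 8, 9, 10, 5, 12, 7]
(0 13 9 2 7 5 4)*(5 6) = (0 13 9 2 7 6 5 4) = [13, 1, 7, 3, 0, 4, 5, 6, 8, 2, 10, 11, 12, 9]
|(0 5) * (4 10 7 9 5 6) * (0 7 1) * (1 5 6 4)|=|(0 4 10 5 7 9 6 1)|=8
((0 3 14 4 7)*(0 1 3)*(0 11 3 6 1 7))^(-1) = (0 4 14 3 11)(1 6) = ((0 11 3 14 4)(1 6))^(-1)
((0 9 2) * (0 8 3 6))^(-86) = (0 3 2)(6 8 9)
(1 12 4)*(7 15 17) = (1 12 4)(7 15 17) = [0, 12, 2, 3, 1, 5, 6, 15, 8, 9, 10, 11, 4, 13, 14, 17, 16, 7]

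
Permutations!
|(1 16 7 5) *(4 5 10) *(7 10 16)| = 6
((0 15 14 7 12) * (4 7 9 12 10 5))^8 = (0 9 15 12 14)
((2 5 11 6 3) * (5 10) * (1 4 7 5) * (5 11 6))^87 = (1 3 11)(2 5 4)(6 7 10)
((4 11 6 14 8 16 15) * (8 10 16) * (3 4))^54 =((3 4 11 6 14 10 16 15))^54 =(3 16 14 11)(4 15 10 6)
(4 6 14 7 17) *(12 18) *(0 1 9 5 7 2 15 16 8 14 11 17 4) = (0 1 9 5 7 4 6 11 17)(2 15 16 8 14)(12 18) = [1, 9, 15, 3, 6, 7, 11, 4, 14, 5, 10, 17, 18, 13, 2, 16, 8, 0, 12]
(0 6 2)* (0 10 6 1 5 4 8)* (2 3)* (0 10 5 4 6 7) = [1, 4, 5, 2, 8, 6, 3, 0, 10, 9, 7] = (0 1 4 8 10 7)(2 5 6 3)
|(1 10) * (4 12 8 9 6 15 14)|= 14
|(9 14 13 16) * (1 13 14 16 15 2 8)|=|(1 13 15 2 8)(9 16)|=10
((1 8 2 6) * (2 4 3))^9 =(1 3)(2 8)(4 6)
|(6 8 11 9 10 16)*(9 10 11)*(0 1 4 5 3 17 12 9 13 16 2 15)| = |(0 1 4 5 3 17 12 9 11 10 2 15)(6 8 13 16)| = 12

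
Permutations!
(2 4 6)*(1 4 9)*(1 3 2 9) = (1 4 6 9 3 2) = [0, 4, 1, 2, 6, 5, 9, 7, 8, 3]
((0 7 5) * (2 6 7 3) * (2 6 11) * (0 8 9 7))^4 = (11)(0 3 6)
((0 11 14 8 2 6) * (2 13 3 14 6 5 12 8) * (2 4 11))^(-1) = (0 6 11 4 14 3 13 8 12 5 2)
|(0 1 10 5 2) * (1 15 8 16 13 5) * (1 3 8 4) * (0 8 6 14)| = 40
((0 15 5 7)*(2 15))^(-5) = (15)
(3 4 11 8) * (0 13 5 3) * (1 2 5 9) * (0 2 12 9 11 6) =[13, 12, 5, 4, 6, 3, 0, 7, 2, 1, 10, 8, 9, 11] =(0 13 11 8 2 5 3 4 6)(1 12 9)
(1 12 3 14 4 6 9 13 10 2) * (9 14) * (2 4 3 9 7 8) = (1 12 9 13 10 4 6 14 3 7 8 2) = [0, 12, 1, 7, 6, 5, 14, 8, 2, 13, 4, 11, 9, 10, 3]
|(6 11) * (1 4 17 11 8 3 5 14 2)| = 10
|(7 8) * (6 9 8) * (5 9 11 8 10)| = 12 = |(5 9 10)(6 11 8 7)|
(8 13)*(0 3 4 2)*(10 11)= [3, 1, 0, 4, 2, 5, 6, 7, 13, 9, 11, 10, 12, 8]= (0 3 4 2)(8 13)(10 11)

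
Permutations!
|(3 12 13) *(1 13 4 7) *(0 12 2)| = 8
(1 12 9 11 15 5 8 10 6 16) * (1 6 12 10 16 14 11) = (1 10 12 9)(5 8 16 6 14 11 15) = [0, 10, 2, 3, 4, 8, 14, 7, 16, 1, 12, 15, 9, 13, 11, 5, 6]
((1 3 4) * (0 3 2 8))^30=(8)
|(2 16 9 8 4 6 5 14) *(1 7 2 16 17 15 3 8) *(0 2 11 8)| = 10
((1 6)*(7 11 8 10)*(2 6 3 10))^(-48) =(11)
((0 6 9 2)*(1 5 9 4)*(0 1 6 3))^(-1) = ((0 3)(1 5 9 2)(4 6))^(-1) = (0 3)(1 2 9 5)(4 6)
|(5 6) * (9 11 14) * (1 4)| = 6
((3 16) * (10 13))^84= (16)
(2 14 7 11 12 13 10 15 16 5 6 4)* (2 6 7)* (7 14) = (2 7 11 12 13 10 15 16 5 14)(4 6) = [0, 1, 7, 3, 6, 14, 4, 11, 8, 9, 15, 12, 13, 10, 2, 16, 5]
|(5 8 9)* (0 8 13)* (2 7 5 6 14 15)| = 10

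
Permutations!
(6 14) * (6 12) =(6 14 12) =[0, 1, 2, 3, 4, 5, 14, 7, 8, 9, 10, 11, 6, 13, 12]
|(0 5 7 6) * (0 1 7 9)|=|(0 5 9)(1 7 6)|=3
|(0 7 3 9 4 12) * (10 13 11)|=6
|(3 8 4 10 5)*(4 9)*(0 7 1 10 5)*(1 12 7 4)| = 8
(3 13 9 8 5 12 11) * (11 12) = (3 13 9 8 5 11) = [0, 1, 2, 13, 4, 11, 6, 7, 5, 8, 10, 3, 12, 9]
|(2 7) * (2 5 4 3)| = 5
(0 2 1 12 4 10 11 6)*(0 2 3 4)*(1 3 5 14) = [5, 12, 3, 4, 10, 14, 2, 7, 8, 9, 11, 6, 0, 13, 1] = (0 5 14 1 12)(2 3 4 10 11 6)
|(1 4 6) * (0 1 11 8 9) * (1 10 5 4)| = 8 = |(0 10 5 4 6 11 8 9)|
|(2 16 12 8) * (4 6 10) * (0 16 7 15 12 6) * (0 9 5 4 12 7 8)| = 30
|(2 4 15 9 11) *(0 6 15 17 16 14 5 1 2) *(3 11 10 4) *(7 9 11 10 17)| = 44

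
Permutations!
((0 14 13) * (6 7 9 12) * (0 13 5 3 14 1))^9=(14)(0 1)(6 7 9 12)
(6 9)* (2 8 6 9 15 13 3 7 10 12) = (2 8 6 15 13 3 7 10 12) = [0, 1, 8, 7, 4, 5, 15, 10, 6, 9, 12, 11, 2, 3, 14, 13]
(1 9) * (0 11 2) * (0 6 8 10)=[11, 9, 6, 3, 4, 5, 8, 7, 10, 1, 0, 2]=(0 11 2 6 8 10)(1 9)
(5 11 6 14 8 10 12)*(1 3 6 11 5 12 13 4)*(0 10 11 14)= [10, 3, 2, 6, 1, 5, 0, 7, 11, 9, 13, 14, 12, 4, 8]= (0 10 13 4 1 3 6)(8 11 14)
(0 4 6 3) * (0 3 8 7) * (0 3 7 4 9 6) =(0 9 6 8 4)(3 7) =[9, 1, 2, 7, 0, 5, 8, 3, 4, 6]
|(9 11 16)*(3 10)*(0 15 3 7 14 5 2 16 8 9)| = 9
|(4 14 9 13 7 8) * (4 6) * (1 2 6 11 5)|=11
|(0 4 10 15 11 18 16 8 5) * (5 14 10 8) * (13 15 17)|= 12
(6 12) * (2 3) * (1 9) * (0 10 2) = (0 10 2 3)(1 9)(6 12) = [10, 9, 3, 0, 4, 5, 12, 7, 8, 1, 2, 11, 6]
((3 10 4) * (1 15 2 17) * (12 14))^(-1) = ((1 15 2 17)(3 10 4)(12 14))^(-1) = (1 17 2 15)(3 4 10)(12 14)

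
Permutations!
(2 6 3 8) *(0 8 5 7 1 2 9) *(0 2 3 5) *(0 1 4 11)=[8, 3, 6, 1, 11, 7, 5, 4, 9, 2, 10, 0]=(0 8 9 2 6 5 7 4 11)(1 3)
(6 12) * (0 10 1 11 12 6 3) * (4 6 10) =(0 4 6 10 1 11 12 3) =[4, 11, 2, 0, 6, 5, 10, 7, 8, 9, 1, 12, 3]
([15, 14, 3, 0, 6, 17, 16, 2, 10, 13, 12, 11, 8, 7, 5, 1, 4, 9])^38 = (0 17 3 5 2 14 7 1 13 15 9)(4 16 6)(8 12 10)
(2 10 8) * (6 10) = (2 6 10 8) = [0, 1, 6, 3, 4, 5, 10, 7, 2, 9, 8]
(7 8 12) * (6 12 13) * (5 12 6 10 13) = (5 12 7 8)(10 13) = [0, 1, 2, 3, 4, 12, 6, 8, 5, 9, 13, 11, 7, 10]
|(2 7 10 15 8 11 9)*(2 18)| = |(2 7 10 15 8 11 9 18)| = 8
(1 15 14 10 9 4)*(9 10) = (1 15 14 9 4) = [0, 15, 2, 3, 1, 5, 6, 7, 8, 4, 10, 11, 12, 13, 9, 14]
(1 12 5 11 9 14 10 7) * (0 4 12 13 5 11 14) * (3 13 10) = [4, 10, 2, 13, 12, 14, 6, 1, 8, 0, 7, 9, 11, 5, 3] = (0 4 12 11 9)(1 10 7)(3 13 5 14)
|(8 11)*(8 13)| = |(8 11 13)| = 3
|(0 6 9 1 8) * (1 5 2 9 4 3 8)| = 15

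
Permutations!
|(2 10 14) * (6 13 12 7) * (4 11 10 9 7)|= 10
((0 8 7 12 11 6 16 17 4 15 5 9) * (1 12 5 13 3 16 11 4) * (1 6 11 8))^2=(0 12 15 3 17 8 5)(1 4 13 16 6 7 9)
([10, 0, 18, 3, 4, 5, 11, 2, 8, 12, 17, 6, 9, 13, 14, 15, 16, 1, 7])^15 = [1, 17, 2, 3, 4, 5, 11, 7, 8, 12, 0, 6, 9, 13, 14, 15, 16, 10, 18]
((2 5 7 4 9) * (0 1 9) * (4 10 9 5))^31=(0 4 2 9 10 7 5 1)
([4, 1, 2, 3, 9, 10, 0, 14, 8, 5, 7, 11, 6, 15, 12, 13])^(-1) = [6, 1, 2, 3, 0, 9, 12, 10, 8, 4, 5, 11, 14, 15, 7, 13]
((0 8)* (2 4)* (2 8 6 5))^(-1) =((0 6 5 2 4 8))^(-1) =(0 8 4 2 5 6)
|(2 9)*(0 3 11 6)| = |(0 3 11 6)(2 9)| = 4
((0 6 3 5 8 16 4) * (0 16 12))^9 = ((0 6 3 5 8 12)(4 16))^9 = (0 5)(3 12)(4 16)(6 8)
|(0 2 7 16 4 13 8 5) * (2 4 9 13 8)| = 20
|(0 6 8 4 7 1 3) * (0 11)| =8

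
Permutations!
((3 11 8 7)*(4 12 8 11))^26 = ((3 4 12 8 7))^26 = (3 4 12 8 7)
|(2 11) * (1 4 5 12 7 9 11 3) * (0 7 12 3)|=20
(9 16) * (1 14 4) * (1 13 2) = (1 14 4 13 2)(9 16) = [0, 14, 1, 3, 13, 5, 6, 7, 8, 16, 10, 11, 12, 2, 4, 15, 9]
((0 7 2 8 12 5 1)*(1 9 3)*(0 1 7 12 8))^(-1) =(0 2 7 3 9 5 12)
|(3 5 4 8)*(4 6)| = 5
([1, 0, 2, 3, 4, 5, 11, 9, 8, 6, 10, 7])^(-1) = (0 1)(6 9 7 11)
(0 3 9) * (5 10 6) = (0 3 9)(5 10 6) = [3, 1, 2, 9, 4, 10, 5, 7, 8, 0, 6]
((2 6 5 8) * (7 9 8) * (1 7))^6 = ((1 7 9 8 2 6 5))^6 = (1 5 6 2 8 9 7)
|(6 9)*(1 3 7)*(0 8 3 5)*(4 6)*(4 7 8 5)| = 10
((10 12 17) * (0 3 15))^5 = (0 15 3)(10 17 12)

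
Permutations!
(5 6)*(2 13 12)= (2 13 12)(5 6)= [0, 1, 13, 3, 4, 6, 5, 7, 8, 9, 10, 11, 2, 12]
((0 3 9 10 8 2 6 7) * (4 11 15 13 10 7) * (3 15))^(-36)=(15)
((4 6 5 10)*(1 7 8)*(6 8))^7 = ((1 7 6 5 10 4 8))^7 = (10)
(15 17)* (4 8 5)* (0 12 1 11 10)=[12, 11, 2, 3, 8, 4, 6, 7, 5, 9, 0, 10, 1, 13, 14, 17, 16, 15]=(0 12 1 11 10)(4 8 5)(15 17)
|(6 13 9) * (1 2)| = 6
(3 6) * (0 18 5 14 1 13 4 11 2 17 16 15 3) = (0 18 5 14 1 13 4 11 2 17 16 15 3 6) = [18, 13, 17, 6, 11, 14, 0, 7, 8, 9, 10, 2, 12, 4, 1, 3, 15, 16, 5]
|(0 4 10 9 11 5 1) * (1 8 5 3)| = 14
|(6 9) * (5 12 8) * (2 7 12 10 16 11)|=8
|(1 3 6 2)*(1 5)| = |(1 3 6 2 5)| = 5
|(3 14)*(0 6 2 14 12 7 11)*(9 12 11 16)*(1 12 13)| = |(0 6 2 14 3 11)(1 12 7 16 9 13)| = 6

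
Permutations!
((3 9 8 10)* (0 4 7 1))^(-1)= ((0 4 7 1)(3 9 8 10))^(-1)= (0 1 7 4)(3 10 8 9)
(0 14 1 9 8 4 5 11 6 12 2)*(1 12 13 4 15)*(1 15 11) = [14, 9, 0, 3, 5, 1, 13, 7, 11, 8, 10, 6, 2, 4, 12, 15] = (15)(0 14 12 2)(1 9 8 11 6 13 4 5)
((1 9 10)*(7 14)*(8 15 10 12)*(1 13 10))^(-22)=((1 9 12 8 15)(7 14)(10 13))^(-22)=(1 8 9 15 12)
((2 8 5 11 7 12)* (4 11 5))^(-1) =(2 12 7 11 4 8)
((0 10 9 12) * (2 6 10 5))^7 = ((0 5 2 6 10 9 12))^7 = (12)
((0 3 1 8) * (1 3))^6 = ((0 1 8))^6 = (8)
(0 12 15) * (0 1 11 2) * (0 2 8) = (0 12 15 1 11 8) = [12, 11, 2, 3, 4, 5, 6, 7, 0, 9, 10, 8, 15, 13, 14, 1]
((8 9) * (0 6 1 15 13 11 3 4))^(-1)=((0 6 1 15 13 11 3 4)(8 9))^(-1)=(0 4 3 11 13 15 1 6)(8 9)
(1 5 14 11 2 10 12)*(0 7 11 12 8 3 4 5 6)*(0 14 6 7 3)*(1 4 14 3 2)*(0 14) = (0 2 10 8 14 12 4 5 6 3)(1 7 11) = [2, 7, 10, 0, 5, 6, 3, 11, 14, 9, 8, 1, 4, 13, 12]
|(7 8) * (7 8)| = |(8)| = 1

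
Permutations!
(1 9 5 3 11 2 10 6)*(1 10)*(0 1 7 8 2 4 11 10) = (0 1 9 5 3 10 6)(2 7 8)(4 11) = [1, 9, 7, 10, 11, 3, 0, 8, 2, 5, 6, 4]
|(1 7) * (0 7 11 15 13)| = 6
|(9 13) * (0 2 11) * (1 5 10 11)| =|(0 2 1 5 10 11)(9 13)| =6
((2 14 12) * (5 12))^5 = ((2 14 5 12))^5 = (2 14 5 12)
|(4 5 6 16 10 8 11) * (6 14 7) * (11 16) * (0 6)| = |(0 6 11 4 5 14 7)(8 16 10)| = 21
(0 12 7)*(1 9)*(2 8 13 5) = (0 12 7)(1 9)(2 8 13 5) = [12, 9, 8, 3, 4, 2, 6, 0, 13, 1, 10, 11, 7, 5]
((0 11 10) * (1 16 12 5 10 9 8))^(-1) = ((0 11 9 8 1 16 12 5 10))^(-1) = (0 10 5 12 16 1 8 9 11)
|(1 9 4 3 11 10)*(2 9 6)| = |(1 6 2 9 4 3 11 10)| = 8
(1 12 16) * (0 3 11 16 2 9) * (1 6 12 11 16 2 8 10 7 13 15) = [3, 11, 9, 16, 4, 5, 12, 13, 10, 0, 7, 2, 8, 15, 14, 1, 6] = (0 3 16 6 12 8 10 7 13 15 1 11 2 9)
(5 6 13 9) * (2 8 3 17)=(2 8 3 17)(5 6 13 9)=[0, 1, 8, 17, 4, 6, 13, 7, 3, 5, 10, 11, 12, 9, 14, 15, 16, 2]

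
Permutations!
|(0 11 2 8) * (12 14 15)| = 12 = |(0 11 2 8)(12 14 15)|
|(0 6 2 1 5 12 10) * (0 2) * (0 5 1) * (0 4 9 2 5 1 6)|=|(1 6)(2 4 9)(5 12 10)|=6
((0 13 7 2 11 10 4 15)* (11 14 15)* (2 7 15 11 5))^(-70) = ((0 13 15)(2 14 11 10 4 5))^(-70) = (0 15 13)(2 11 4)(5 14 10)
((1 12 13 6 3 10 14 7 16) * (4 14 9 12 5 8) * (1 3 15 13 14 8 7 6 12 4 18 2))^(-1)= ((1 5 7 16 3 10 9 4 8 18 2)(6 15 13 12 14))^(-1)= (1 2 18 8 4 9 10 3 16 7 5)(6 14 12 13 15)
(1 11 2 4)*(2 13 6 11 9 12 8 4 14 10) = (1 9 12 8 4)(2 14 10)(6 11 13) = [0, 9, 14, 3, 1, 5, 11, 7, 4, 12, 2, 13, 8, 6, 10]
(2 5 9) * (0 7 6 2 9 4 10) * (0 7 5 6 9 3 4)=(0 5)(2 6)(3 4 10 7 9)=[5, 1, 6, 4, 10, 0, 2, 9, 8, 3, 7]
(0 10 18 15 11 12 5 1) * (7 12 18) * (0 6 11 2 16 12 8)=(0 10 7 8)(1 6 11 18 15 2 16 12 5)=[10, 6, 16, 3, 4, 1, 11, 8, 0, 9, 7, 18, 5, 13, 14, 2, 12, 17, 15]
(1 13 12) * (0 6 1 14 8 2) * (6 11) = [11, 13, 0, 3, 4, 5, 1, 7, 2, 9, 10, 6, 14, 12, 8] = (0 11 6 1 13 12 14 8 2)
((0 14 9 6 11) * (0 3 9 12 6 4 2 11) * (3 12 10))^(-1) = (0 6 12 11 2 4 9 3 10 14)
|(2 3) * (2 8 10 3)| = |(3 8 10)| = 3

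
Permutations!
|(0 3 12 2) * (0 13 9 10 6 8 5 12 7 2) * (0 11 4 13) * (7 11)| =13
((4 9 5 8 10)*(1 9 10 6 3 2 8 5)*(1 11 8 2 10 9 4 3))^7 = ((1 4 9 11 8 6)(3 10))^7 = (1 4 9 11 8 6)(3 10)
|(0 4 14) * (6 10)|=|(0 4 14)(6 10)|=6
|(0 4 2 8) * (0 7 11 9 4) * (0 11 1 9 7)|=8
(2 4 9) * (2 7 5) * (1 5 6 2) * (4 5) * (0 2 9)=(0 2 5 1 4)(6 9 7)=[2, 4, 5, 3, 0, 1, 9, 6, 8, 7]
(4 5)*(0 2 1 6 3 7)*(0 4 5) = [2, 6, 1, 7, 0, 5, 3, 4] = (0 2 1 6 3 7 4)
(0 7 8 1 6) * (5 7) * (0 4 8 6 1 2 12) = (0 5 7 6 4 8 2 12) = [5, 1, 12, 3, 8, 7, 4, 6, 2, 9, 10, 11, 0]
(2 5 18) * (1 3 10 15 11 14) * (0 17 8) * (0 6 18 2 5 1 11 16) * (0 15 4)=(0 17 8 6 18 5 2 1 3 10 4)(11 14)(15 16)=[17, 3, 1, 10, 0, 2, 18, 7, 6, 9, 4, 14, 12, 13, 11, 16, 15, 8, 5]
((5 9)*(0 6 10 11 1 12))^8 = ((0 6 10 11 1 12)(5 9))^8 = (0 10 1)(6 11 12)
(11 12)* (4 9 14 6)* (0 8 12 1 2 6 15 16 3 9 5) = (0 8 12 11 1 2 6 4 5)(3 9 14 15 16) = [8, 2, 6, 9, 5, 0, 4, 7, 12, 14, 10, 1, 11, 13, 15, 16, 3]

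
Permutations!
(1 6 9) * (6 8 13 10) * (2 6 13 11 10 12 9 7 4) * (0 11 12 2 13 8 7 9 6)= (0 11 10 8 12 6 9 1 7 4 13 2)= [11, 7, 0, 3, 13, 5, 9, 4, 12, 1, 8, 10, 6, 2]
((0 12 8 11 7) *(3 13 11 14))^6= (0 11 3 8)(7 13 14 12)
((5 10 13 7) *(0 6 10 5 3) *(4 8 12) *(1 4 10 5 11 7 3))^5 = ((0 6 5 11 7 1 4 8 12 10 13 3))^5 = (0 1 13 11 12 6 4 3 7 10 5 8)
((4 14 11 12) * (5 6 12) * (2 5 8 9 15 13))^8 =(2 9 14 6 13 8 4 5 15 11 12)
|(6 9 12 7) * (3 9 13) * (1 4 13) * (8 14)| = |(1 4 13 3 9 12 7 6)(8 14)| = 8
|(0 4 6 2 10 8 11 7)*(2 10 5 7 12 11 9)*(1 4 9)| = 10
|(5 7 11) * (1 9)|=6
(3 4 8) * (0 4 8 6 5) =(0 4 6 5)(3 8) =[4, 1, 2, 8, 6, 0, 5, 7, 3]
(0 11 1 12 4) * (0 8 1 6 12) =(0 11 6 12 4 8 1) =[11, 0, 2, 3, 8, 5, 12, 7, 1, 9, 10, 6, 4]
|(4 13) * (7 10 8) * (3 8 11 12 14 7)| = |(3 8)(4 13)(7 10 11 12 14)| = 10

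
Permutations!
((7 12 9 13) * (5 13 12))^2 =((5 13 7)(9 12))^2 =(5 7 13)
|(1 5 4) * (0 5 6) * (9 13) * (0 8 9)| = |(0 5 4 1 6 8 9 13)| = 8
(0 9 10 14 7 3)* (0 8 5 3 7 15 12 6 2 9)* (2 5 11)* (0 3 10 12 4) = [3, 1, 9, 8, 0, 10, 5, 7, 11, 12, 14, 2, 6, 13, 15, 4] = (0 3 8 11 2 9 12 6 5 10 14 15 4)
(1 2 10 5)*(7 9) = (1 2 10 5)(7 9) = [0, 2, 10, 3, 4, 1, 6, 9, 8, 7, 5]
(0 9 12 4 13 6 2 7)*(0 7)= (0 9 12 4 13 6 2)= [9, 1, 0, 3, 13, 5, 2, 7, 8, 12, 10, 11, 4, 6]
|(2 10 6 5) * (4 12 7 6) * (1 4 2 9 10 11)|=10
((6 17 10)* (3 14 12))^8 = ((3 14 12)(6 17 10))^8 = (3 12 14)(6 10 17)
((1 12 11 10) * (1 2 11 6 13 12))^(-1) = (2 10 11)(6 12 13)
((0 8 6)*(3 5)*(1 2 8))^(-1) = ((0 1 2 8 6)(3 5))^(-1) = (0 6 8 2 1)(3 5)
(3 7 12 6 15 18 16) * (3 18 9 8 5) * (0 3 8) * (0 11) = (0 3 7 12 6 15 9 11)(5 8)(16 18) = [3, 1, 2, 7, 4, 8, 15, 12, 5, 11, 10, 0, 6, 13, 14, 9, 18, 17, 16]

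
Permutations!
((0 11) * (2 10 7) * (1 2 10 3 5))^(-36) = (11)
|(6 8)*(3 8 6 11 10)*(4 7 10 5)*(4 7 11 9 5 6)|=6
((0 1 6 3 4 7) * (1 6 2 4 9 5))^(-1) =(0 7 4 2 1 5 9 3 6)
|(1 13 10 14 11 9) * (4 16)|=6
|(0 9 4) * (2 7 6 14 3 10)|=6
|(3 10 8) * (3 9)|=4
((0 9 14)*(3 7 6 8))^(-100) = (0 14 9)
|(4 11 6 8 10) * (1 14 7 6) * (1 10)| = 15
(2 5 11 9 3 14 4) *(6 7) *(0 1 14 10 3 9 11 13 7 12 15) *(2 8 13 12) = (0 1 14 4 8 13 7 6 2 5 12 15)(3 10) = [1, 14, 5, 10, 8, 12, 2, 6, 13, 9, 3, 11, 15, 7, 4, 0]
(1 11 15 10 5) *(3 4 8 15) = [0, 11, 2, 4, 8, 1, 6, 7, 15, 9, 5, 3, 12, 13, 14, 10] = (1 11 3 4 8 15 10 5)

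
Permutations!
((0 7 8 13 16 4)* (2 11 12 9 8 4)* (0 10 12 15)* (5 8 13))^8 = ((0 7 4 10 12 9 13 16 2 11 15)(5 8))^8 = (0 2 9 4 15 16 12 7 11 13 10)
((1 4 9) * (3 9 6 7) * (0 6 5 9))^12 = ((0 6 7 3)(1 4 5 9))^12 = (9)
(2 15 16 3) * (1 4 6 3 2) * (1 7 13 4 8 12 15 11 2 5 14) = (1 8 12 15 16 5 14)(2 11)(3 7 13 4 6) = [0, 8, 11, 7, 6, 14, 3, 13, 12, 9, 10, 2, 15, 4, 1, 16, 5]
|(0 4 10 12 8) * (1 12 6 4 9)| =15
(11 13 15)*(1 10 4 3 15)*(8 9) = (1 10 4 3 15 11 13)(8 9) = [0, 10, 2, 15, 3, 5, 6, 7, 9, 8, 4, 13, 12, 1, 14, 11]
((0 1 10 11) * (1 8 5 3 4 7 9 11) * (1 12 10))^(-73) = ((0 8 5 3 4 7 9 11)(10 12))^(-73) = (0 11 9 7 4 3 5 8)(10 12)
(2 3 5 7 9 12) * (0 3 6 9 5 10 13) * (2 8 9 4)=(0 3 10 13)(2 6 4)(5 7)(8 9 12)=[3, 1, 6, 10, 2, 7, 4, 5, 9, 12, 13, 11, 8, 0]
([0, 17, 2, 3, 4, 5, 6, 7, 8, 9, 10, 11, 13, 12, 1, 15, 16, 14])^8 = (1 14 17)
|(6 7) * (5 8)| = 2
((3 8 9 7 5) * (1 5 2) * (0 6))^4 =(1 9 5 7 3 2 8)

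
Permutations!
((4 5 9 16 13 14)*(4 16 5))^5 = (5 9)(13 16 14)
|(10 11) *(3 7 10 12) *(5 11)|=|(3 7 10 5 11 12)|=6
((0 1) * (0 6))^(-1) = ((0 1 6))^(-1) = (0 6 1)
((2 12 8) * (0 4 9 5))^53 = (0 4 9 5)(2 8 12)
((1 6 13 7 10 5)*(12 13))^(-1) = (1 5 10 7 13 12 6)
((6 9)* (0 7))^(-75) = ((0 7)(6 9))^(-75) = (0 7)(6 9)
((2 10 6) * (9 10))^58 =(2 10)(6 9)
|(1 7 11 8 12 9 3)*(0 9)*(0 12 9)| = |(12)(1 7 11 8 9 3)| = 6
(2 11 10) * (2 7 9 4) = [0, 1, 11, 3, 2, 5, 6, 9, 8, 4, 7, 10] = (2 11 10 7 9 4)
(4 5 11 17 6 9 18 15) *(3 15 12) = (3 15 4 5 11 17 6 9 18 12) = [0, 1, 2, 15, 5, 11, 9, 7, 8, 18, 10, 17, 3, 13, 14, 4, 16, 6, 12]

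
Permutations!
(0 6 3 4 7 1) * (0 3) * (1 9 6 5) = (0 5 1 3 4 7 9 6) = [5, 3, 2, 4, 7, 1, 0, 9, 8, 6]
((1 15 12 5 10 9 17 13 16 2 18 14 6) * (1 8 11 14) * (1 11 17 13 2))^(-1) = (1 16 13 9 10 5 12 15)(2 17 8 6 14 11 18)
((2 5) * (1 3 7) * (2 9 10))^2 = ((1 3 7)(2 5 9 10))^2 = (1 7 3)(2 9)(5 10)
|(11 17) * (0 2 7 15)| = |(0 2 7 15)(11 17)| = 4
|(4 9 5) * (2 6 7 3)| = |(2 6 7 3)(4 9 5)| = 12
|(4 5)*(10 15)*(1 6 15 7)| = 10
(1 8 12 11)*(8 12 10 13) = (1 12 11)(8 10 13) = [0, 12, 2, 3, 4, 5, 6, 7, 10, 9, 13, 1, 11, 8]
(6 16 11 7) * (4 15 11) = [0, 1, 2, 3, 15, 5, 16, 6, 8, 9, 10, 7, 12, 13, 14, 11, 4] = (4 15 11 7 6 16)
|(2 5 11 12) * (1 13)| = 4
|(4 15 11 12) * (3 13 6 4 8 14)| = 9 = |(3 13 6 4 15 11 12 8 14)|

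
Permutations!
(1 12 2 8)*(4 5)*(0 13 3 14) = (0 13 3 14)(1 12 2 8)(4 5) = [13, 12, 8, 14, 5, 4, 6, 7, 1, 9, 10, 11, 2, 3, 0]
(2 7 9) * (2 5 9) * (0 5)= (0 5 9)(2 7)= [5, 1, 7, 3, 4, 9, 6, 2, 8, 0]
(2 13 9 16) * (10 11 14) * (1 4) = (1 4)(2 13 9 16)(10 11 14) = [0, 4, 13, 3, 1, 5, 6, 7, 8, 16, 11, 14, 12, 9, 10, 15, 2]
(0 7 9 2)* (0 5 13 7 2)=(0 2 5 13 7 9)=[2, 1, 5, 3, 4, 13, 6, 9, 8, 0, 10, 11, 12, 7]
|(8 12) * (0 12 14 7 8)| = |(0 12)(7 8 14)| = 6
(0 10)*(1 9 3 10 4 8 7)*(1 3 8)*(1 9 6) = (0 4 9 8 7 3 10)(1 6) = [4, 6, 2, 10, 9, 5, 1, 3, 7, 8, 0]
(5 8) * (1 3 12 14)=(1 3 12 14)(5 8)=[0, 3, 2, 12, 4, 8, 6, 7, 5, 9, 10, 11, 14, 13, 1]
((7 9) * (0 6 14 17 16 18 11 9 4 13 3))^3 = ((0 6 14 17 16 18 11 9 7 4 13 3))^3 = (0 17 11 4)(3 14 18 7)(6 16 9 13)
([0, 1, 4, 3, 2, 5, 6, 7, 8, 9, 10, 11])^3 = [0, 1, 4, 3, 2, 5, 6, 7, 8, 9, 10, 11]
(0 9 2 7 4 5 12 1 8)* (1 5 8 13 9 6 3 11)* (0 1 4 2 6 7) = (0 7 2)(1 13 9 6 3 11 4 8)(5 12) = [7, 13, 0, 11, 8, 12, 3, 2, 1, 6, 10, 4, 5, 9]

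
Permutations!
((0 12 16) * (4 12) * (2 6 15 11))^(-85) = ((0 4 12 16)(2 6 15 11))^(-85) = (0 16 12 4)(2 11 15 6)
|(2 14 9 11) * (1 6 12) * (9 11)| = |(1 6 12)(2 14 11)| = 3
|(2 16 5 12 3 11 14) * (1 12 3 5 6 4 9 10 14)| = |(1 12 5 3 11)(2 16 6 4 9 10 14)| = 35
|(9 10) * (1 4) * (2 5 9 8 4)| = 7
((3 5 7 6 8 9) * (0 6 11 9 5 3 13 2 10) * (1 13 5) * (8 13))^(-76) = ((0 6 13 2 10)(1 8)(5 7 11 9))^(-76) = (0 10 2 13 6)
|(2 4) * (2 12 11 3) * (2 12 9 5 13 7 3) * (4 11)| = |(2 11)(3 12 4 9 5 13 7)| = 14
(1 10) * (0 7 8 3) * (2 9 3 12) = (0 7 8 12 2 9 3)(1 10) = [7, 10, 9, 0, 4, 5, 6, 8, 12, 3, 1, 11, 2]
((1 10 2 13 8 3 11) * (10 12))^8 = (13)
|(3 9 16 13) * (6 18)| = 4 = |(3 9 16 13)(6 18)|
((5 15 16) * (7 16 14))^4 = (5 16 7 14 15)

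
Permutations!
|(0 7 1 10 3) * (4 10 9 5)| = 8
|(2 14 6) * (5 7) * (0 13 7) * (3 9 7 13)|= 15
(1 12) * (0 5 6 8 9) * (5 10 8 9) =(0 10 8 5 6 9)(1 12) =[10, 12, 2, 3, 4, 6, 9, 7, 5, 0, 8, 11, 1]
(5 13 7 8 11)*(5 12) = (5 13 7 8 11 12) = [0, 1, 2, 3, 4, 13, 6, 8, 11, 9, 10, 12, 5, 7]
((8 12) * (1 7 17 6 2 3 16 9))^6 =(1 16 2 17)(3 6 7 9)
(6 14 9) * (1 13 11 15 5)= (1 13 11 15 5)(6 14 9)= [0, 13, 2, 3, 4, 1, 14, 7, 8, 6, 10, 15, 12, 11, 9, 5]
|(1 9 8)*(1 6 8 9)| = |(9)(6 8)| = 2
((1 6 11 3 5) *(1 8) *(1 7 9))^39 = ((1 6 11 3 5 8 7 9))^39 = (1 9 7 8 5 3 11 6)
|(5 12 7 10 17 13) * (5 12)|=|(7 10 17 13 12)|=5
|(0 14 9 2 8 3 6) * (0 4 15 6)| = |(0 14 9 2 8 3)(4 15 6)| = 6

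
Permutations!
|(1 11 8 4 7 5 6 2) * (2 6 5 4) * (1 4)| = |(1 11 8 2 4 7)| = 6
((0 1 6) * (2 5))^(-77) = (0 1 6)(2 5)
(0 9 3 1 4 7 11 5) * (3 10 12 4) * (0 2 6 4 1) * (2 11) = (0 9 10 12 1 3)(2 6 4 7)(5 11) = [9, 3, 6, 0, 7, 11, 4, 2, 8, 10, 12, 5, 1]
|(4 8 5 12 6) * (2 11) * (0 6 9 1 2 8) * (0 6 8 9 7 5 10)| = 12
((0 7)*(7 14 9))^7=(0 7 9 14)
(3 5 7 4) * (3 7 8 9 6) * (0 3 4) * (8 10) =(0 3 5 10 8 9 6 4 7) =[3, 1, 2, 5, 7, 10, 4, 0, 9, 6, 8]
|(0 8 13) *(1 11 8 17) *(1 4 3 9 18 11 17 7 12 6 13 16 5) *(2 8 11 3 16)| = |(0 7 12 6 13)(1 17 4 16 5)(2 8)(3 9 18)| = 30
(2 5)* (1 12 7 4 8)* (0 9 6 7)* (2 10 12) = (0 9 6 7 4 8 1 2 5 10 12) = [9, 2, 5, 3, 8, 10, 7, 4, 1, 6, 12, 11, 0]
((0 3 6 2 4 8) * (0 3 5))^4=(2 6 3 8 4)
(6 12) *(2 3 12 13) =(2 3 12 6 13) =[0, 1, 3, 12, 4, 5, 13, 7, 8, 9, 10, 11, 6, 2]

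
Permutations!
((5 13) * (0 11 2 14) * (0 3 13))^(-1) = (0 5 13 3 14 2 11)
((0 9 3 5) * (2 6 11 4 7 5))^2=((0 9 3 2 6 11 4 7 5))^2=(0 3 6 4 5 9 2 11 7)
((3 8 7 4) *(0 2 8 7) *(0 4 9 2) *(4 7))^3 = ((2 8 7 9)(3 4))^3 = (2 9 7 8)(3 4)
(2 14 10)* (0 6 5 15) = (0 6 5 15)(2 14 10) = [6, 1, 14, 3, 4, 15, 5, 7, 8, 9, 2, 11, 12, 13, 10, 0]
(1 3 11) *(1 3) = (3 11) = [0, 1, 2, 11, 4, 5, 6, 7, 8, 9, 10, 3]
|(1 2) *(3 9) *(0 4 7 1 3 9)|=6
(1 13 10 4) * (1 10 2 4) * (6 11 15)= (1 13 2 4 10)(6 11 15)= [0, 13, 4, 3, 10, 5, 11, 7, 8, 9, 1, 15, 12, 2, 14, 6]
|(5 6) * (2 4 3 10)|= 4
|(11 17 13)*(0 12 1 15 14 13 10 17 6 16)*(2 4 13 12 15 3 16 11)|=|(0 15 14 12 1 3 16)(2 4 13)(6 11)(10 17)|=42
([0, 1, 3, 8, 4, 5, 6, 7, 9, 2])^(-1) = (2 9 8 3)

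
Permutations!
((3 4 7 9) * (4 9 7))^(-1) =((3 9))^(-1) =(3 9)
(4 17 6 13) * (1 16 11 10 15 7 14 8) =(1 16 11 10 15 7 14 8)(4 17 6 13) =[0, 16, 2, 3, 17, 5, 13, 14, 1, 9, 15, 10, 12, 4, 8, 7, 11, 6]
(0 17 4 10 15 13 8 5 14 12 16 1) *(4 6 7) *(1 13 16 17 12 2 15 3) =[12, 0, 15, 1, 10, 14, 7, 4, 5, 9, 3, 11, 17, 8, 2, 16, 13, 6] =(0 12 17 6 7 4 10 3 1)(2 15 16 13 8 5 14)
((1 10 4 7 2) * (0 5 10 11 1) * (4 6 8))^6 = (11)(0 7 8 10)(2 4 6 5)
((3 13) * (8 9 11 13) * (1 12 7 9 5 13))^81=(1 12 7 9 11)(3 8 5 13)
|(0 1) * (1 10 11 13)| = |(0 10 11 13 1)| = 5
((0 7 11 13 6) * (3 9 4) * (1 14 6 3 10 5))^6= (0 4)(1 13)(3 14)(5 11)(6 9)(7 10)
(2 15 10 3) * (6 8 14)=(2 15 10 3)(6 8 14)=[0, 1, 15, 2, 4, 5, 8, 7, 14, 9, 3, 11, 12, 13, 6, 10]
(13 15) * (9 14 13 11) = (9 14 13 15 11) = [0, 1, 2, 3, 4, 5, 6, 7, 8, 14, 10, 9, 12, 15, 13, 11]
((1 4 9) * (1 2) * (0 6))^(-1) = ((0 6)(1 4 9 2))^(-1) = (0 6)(1 2 9 4)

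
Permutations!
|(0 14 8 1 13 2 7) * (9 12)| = |(0 14 8 1 13 2 7)(9 12)| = 14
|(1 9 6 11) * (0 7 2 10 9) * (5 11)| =9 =|(0 7 2 10 9 6 5 11 1)|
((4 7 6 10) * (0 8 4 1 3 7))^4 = (0 8 4)(1 10 6 7 3)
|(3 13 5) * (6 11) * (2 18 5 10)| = 6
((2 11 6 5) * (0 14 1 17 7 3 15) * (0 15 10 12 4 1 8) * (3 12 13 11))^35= (17)(0 8 14)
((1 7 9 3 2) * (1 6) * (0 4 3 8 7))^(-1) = ((0 4 3 2 6 1)(7 9 8))^(-1) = (0 1 6 2 3 4)(7 8 9)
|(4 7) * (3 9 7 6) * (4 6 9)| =5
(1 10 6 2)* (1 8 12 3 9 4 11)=(1 10 6 2 8 12 3 9 4 11)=[0, 10, 8, 9, 11, 5, 2, 7, 12, 4, 6, 1, 3]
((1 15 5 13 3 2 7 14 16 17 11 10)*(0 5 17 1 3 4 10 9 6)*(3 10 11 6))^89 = ((0 5 13 4 11 9 3 2 7 14 16 1 15 17 6))^89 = (0 6 17 15 1 16 14 7 2 3 9 11 4 13 5)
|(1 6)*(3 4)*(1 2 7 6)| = |(2 7 6)(3 4)| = 6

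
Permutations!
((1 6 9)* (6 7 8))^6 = ((1 7 8 6 9))^6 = (1 7 8 6 9)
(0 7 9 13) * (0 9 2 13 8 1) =(0 7 2 13 9 8 1) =[7, 0, 13, 3, 4, 5, 6, 2, 1, 8, 10, 11, 12, 9]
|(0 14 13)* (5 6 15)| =|(0 14 13)(5 6 15)| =3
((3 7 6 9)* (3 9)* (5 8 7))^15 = ((9)(3 5 8 7 6))^15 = (9)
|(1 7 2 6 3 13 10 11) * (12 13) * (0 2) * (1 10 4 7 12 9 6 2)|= |(0 1 12 13 4 7)(3 9 6)(10 11)|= 6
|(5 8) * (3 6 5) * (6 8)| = |(3 8)(5 6)| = 2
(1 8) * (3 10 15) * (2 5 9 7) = (1 8)(2 5 9 7)(3 10 15) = [0, 8, 5, 10, 4, 9, 6, 2, 1, 7, 15, 11, 12, 13, 14, 3]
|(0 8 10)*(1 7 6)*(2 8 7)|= 7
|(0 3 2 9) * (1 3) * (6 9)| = 6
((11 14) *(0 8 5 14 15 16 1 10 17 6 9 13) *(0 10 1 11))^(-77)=((0 8 5 14)(6 9 13 10 17)(11 15 16))^(-77)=(0 14 5 8)(6 10 9 17 13)(11 15 16)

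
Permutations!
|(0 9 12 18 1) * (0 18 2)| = 4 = |(0 9 12 2)(1 18)|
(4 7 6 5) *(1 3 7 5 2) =[0, 3, 1, 7, 5, 4, 2, 6] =(1 3 7 6 2)(4 5)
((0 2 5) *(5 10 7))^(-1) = (0 5 7 10 2)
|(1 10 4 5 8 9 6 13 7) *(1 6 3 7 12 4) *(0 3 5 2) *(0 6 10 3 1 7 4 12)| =|(0 1 3 4 2 6 13)(5 8 9)(7 10)| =42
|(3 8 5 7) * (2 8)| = 5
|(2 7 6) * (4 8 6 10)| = |(2 7 10 4 8 6)| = 6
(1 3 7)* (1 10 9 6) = (1 3 7 10 9 6) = [0, 3, 2, 7, 4, 5, 1, 10, 8, 6, 9]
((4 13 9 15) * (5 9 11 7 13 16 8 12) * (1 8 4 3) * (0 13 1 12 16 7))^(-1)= ((0 13 11)(1 8 16 4 7)(3 12 5 9 15))^(-1)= (0 11 13)(1 7 4 16 8)(3 15 9 5 12)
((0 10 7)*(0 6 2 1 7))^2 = (10)(1 6)(2 7)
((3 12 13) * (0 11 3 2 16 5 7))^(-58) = ((0 11 3 12 13 2 16 5 7))^(-58) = (0 2 11 16 3 5 12 7 13)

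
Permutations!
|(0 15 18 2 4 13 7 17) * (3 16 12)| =|(0 15 18 2 4 13 7 17)(3 16 12)| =24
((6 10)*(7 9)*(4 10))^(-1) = ((4 10 6)(7 9))^(-1) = (4 6 10)(7 9)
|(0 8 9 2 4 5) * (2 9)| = 5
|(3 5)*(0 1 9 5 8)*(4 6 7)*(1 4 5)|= |(0 4 6 7 5 3 8)(1 9)|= 14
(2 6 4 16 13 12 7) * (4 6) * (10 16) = (2 4 10 16 13 12 7) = [0, 1, 4, 3, 10, 5, 6, 2, 8, 9, 16, 11, 7, 12, 14, 15, 13]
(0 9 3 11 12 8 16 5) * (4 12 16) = (0 9 3 11 16 5)(4 12 8) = [9, 1, 2, 11, 12, 0, 6, 7, 4, 3, 10, 16, 8, 13, 14, 15, 5]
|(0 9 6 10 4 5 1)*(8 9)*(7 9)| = |(0 8 7 9 6 10 4 5 1)| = 9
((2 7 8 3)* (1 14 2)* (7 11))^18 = (1 7 14 8 2 3 11)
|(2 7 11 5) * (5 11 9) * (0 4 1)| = |(11)(0 4 1)(2 7 9 5)| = 12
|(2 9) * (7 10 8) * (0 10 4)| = 10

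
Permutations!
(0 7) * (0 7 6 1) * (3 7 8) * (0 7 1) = (0 6)(1 7 8 3) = [6, 7, 2, 1, 4, 5, 0, 8, 3]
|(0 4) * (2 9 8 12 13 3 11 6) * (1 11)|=18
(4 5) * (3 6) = (3 6)(4 5) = [0, 1, 2, 6, 5, 4, 3]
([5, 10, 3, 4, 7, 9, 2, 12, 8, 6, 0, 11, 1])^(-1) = (0 10 1 12 7 4 3 2 6 9 5)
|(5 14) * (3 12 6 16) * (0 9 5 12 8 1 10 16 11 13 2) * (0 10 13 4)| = 56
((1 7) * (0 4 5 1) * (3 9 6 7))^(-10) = ((0 4 5 1 3 9 6 7))^(-10) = (0 6 3 5)(1 4 7 9)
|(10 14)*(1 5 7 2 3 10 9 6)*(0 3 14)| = |(0 3 10)(1 5 7 2 14 9 6)| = 21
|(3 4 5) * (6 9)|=|(3 4 5)(6 9)|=6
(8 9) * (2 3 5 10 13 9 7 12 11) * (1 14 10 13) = (1 14 10)(2 3 5 13 9 8 7 12 11) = [0, 14, 3, 5, 4, 13, 6, 12, 7, 8, 1, 2, 11, 9, 10]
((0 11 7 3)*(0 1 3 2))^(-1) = ((0 11 7 2)(1 3))^(-1) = (0 2 7 11)(1 3)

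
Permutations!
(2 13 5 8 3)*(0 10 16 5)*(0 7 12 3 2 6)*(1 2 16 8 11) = [10, 2, 13, 6, 4, 11, 0, 12, 16, 9, 8, 1, 3, 7, 14, 15, 5] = (0 10 8 16 5 11 1 2 13 7 12 3 6)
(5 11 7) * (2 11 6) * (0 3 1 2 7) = [3, 2, 11, 1, 4, 6, 7, 5, 8, 9, 10, 0] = (0 3 1 2 11)(5 6 7)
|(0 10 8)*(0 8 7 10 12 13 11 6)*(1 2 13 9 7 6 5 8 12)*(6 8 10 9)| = 10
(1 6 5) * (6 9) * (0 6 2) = [6, 9, 0, 3, 4, 1, 5, 7, 8, 2] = (0 6 5 1 9 2)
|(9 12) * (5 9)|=3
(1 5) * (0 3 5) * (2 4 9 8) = [3, 0, 4, 5, 9, 1, 6, 7, 2, 8] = (0 3 5 1)(2 4 9 8)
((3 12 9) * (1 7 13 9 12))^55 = ((1 7 13 9 3))^55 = (13)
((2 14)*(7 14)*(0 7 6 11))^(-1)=(0 11 6 2 14 7)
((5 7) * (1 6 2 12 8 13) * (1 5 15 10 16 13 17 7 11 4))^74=(1 8 10 11 2 7 13)(4 12 15 5 6 17 16)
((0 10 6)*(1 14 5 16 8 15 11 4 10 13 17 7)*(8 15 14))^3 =((0 13 17 7 1 8 14 5 16 15 11 4 10 6))^3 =(0 7 14 15 10 13 1 5 11 6 17 8 16 4)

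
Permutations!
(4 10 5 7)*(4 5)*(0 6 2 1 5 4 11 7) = [6, 5, 1, 3, 10, 0, 2, 4, 8, 9, 11, 7] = (0 6 2 1 5)(4 10 11 7)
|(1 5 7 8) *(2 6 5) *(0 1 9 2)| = |(0 1)(2 6 5 7 8 9)| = 6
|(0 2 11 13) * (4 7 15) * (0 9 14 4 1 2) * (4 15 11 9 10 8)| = |(1 2 9 14 15)(4 7 11 13 10 8)| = 30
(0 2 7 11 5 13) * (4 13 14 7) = (0 2 4 13)(5 14 7 11) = [2, 1, 4, 3, 13, 14, 6, 11, 8, 9, 10, 5, 12, 0, 7]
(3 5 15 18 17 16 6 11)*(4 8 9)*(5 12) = [0, 1, 2, 12, 8, 15, 11, 7, 9, 4, 10, 3, 5, 13, 14, 18, 6, 16, 17] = (3 12 5 15 18 17 16 6 11)(4 8 9)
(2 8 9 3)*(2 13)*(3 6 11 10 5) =(2 8 9 6 11 10 5 3 13) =[0, 1, 8, 13, 4, 3, 11, 7, 9, 6, 5, 10, 12, 2]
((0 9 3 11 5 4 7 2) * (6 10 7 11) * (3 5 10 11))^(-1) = (0 2 7 10 11 6 3 4 5 9)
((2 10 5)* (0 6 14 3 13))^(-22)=((0 6 14 3 13)(2 10 5))^(-22)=(0 3 6 13 14)(2 5 10)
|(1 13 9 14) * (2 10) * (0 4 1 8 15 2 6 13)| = |(0 4 1)(2 10 6 13 9 14 8 15)| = 24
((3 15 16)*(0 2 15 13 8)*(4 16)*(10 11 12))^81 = (0 2 15 4 16 3 13 8)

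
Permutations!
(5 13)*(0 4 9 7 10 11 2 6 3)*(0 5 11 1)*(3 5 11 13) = [4, 0, 6, 11, 9, 3, 5, 10, 8, 7, 1, 2, 12, 13] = (13)(0 4 9 7 10 1)(2 6 5 3 11)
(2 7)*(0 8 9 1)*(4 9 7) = (0 8 7 2 4 9 1) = [8, 0, 4, 3, 9, 5, 6, 2, 7, 1]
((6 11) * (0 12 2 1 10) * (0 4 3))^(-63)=(12)(6 11)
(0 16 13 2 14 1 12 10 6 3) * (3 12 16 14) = (0 14 1 16 13 2 3)(6 12 10) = [14, 16, 3, 0, 4, 5, 12, 7, 8, 9, 6, 11, 10, 2, 1, 15, 13]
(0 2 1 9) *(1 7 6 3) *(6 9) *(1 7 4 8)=(0 2 4 8 1 6 3 7 9)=[2, 6, 4, 7, 8, 5, 3, 9, 1, 0]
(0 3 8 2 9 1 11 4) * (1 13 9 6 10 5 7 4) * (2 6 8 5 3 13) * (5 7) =(0 13 9 2 8 6 10 3 7 4)(1 11) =[13, 11, 8, 7, 0, 5, 10, 4, 6, 2, 3, 1, 12, 9]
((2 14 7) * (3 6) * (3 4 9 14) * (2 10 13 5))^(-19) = (2 3 6 4 9 14 7 10 13 5)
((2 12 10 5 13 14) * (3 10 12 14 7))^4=(14)(3 7 13 5 10)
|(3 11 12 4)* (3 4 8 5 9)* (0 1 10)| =6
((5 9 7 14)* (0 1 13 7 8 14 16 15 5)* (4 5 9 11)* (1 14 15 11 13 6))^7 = ((0 14)(1 6)(4 5 13 7 16 11)(8 15 9))^7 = (0 14)(1 6)(4 5 13 7 16 11)(8 15 9)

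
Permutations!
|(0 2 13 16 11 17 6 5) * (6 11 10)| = 14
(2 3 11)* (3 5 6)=(2 5 6 3 11)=[0, 1, 5, 11, 4, 6, 3, 7, 8, 9, 10, 2]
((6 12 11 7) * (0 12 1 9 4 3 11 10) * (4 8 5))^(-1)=(0 10 12)(1 6 7 11 3 4 5 8 9)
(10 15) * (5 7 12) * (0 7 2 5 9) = (0 7 12 9)(2 5)(10 15) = [7, 1, 5, 3, 4, 2, 6, 12, 8, 0, 15, 11, 9, 13, 14, 10]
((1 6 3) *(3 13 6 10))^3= (6 13)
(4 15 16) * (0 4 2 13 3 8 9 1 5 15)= [4, 5, 13, 8, 0, 15, 6, 7, 9, 1, 10, 11, 12, 3, 14, 16, 2]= (0 4)(1 5 15 16 2 13 3 8 9)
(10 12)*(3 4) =[0, 1, 2, 4, 3, 5, 6, 7, 8, 9, 12, 11, 10] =(3 4)(10 12)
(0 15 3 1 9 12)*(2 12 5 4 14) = (0 15 3 1 9 5 4 14 2 12) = [15, 9, 12, 1, 14, 4, 6, 7, 8, 5, 10, 11, 0, 13, 2, 3]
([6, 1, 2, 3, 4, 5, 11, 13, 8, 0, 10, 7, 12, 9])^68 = [11, 1, 2, 3, 4, 5, 7, 9, 8, 6, 10, 13, 12, 0]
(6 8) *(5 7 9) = (5 7 9)(6 8) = [0, 1, 2, 3, 4, 7, 8, 9, 6, 5]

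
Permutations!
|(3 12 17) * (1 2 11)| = 3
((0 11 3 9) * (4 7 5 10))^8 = ((0 11 3 9)(4 7 5 10))^8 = (11)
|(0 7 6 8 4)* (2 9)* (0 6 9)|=12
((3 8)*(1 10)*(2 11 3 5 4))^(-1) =((1 10)(2 11 3 8 5 4))^(-1) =(1 10)(2 4 5 8 3 11)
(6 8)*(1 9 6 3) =(1 9 6 8 3) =[0, 9, 2, 1, 4, 5, 8, 7, 3, 6]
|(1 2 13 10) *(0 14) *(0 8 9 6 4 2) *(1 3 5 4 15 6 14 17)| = 6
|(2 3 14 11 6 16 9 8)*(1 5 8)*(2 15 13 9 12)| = 42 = |(1 5 8 15 13 9)(2 3 14 11 6 16 12)|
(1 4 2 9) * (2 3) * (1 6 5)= (1 4 3 2 9 6 5)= [0, 4, 9, 2, 3, 1, 5, 7, 8, 6]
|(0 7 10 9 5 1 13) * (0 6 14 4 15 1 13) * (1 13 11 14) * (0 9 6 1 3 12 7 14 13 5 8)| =10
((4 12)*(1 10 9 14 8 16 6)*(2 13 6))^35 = (1 6 13 2 16 8 14 9 10)(4 12) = ((1 10 9 14 8 16 2 13 6)(4 12))^35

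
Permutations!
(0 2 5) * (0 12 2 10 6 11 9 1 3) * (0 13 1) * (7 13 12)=(0 10 6 11 9)(1 3 12 2 5 7 13)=[10, 3, 5, 12, 4, 7, 11, 13, 8, 0, 6, 9, 2, 1]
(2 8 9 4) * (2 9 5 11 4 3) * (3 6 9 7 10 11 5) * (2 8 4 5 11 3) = [0, 1, 4, 8, 7, 11, 9, 10, 2, 6, 3, 5] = (2 4 7 10 3 8)(5 11)(6 9)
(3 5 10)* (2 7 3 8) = (2 7 3 5 10 8) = [0, 1, 7, 5, 4, 10, 6, 3, 2, 9, 8]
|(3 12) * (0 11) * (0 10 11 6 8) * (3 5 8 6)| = |(0 3 12 5 8)(10 11)| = 10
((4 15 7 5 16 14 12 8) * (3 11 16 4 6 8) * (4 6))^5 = (16)(4 8 6 5 7 15)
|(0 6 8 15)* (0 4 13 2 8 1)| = |(0 6 1)(2 8 15 4 13)| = 15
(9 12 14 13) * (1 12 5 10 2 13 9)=(1 12 14 9 5 10 2 13)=[0, 12, 13, 3, 4, 10, 6, 7, 8, 5, 2, 11, 14, 1, 9]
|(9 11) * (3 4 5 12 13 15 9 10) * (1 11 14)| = |(1 11 10 3 4 5 12 13 15 9 14)| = 11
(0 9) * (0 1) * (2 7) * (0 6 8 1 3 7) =[9, 6, 0, 7, 4, 5, 8, 2, 1, 3] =(0 9 3 7 2)(1 6 8)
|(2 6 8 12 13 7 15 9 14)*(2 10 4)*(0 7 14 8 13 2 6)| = 35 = |(0 7 15 9 8 12 2)(4 6 13 14 10)|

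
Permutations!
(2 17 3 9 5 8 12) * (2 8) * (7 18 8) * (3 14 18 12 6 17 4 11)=(2 4 11 3 9 5)(6 17 14 18 8)(7 12)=[0, 1, 4, 9, 11, 2, 17, 12, 6, 5, 10, 3, 7, 13, 18, 15, 16, 14, 8]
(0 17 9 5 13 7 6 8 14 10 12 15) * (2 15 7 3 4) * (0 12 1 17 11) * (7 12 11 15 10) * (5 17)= (0 15 11)(1 5 13 3 4 2 10)(6 8 14 7)(9 17)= [15, 5, 10, 4, 2, 13, 8, 6, 14, 17, 1, 0, 12, 3, 7, 11, 16, 9]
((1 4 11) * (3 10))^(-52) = (1 11 4)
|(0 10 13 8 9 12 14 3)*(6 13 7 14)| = |(0 10 7 14 3)(6 13 8 9 12)| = 5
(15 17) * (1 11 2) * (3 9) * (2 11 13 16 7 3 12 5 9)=(1 13 16 7 3 2)(5 9 12)(15 17)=[0, 13, 1, 2, 4, 9, 6, 3, 8, 12, 10, 11, 5, 16, 14, 17, 7, 15]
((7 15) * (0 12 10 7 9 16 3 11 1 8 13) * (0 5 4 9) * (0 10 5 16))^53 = ((0 12 5 4 9)(1 8 13 16 3 11)(7 15 10))^53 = (0 4 12 9 5)(1 11 3 16 13 8)(7 10 15)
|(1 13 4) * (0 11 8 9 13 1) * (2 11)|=7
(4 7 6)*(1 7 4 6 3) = [0, 7, 2, 1, 4, 5, 6, 3] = (1 7 3)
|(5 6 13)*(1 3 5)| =5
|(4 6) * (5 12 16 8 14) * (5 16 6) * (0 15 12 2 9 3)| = |(0 15 12 6 4 5 2 9 3)(8 14 16)| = 9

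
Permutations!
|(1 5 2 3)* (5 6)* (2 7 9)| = |(1 6 5 7 9 2 3)| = 7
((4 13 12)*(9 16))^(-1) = ((4 13 12)(9 16))^(-1) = (4 12 13)(9 16)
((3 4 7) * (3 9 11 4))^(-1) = (4 11 9 7) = ((4 7 9 11))^(-1)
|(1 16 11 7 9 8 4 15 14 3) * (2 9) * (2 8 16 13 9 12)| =22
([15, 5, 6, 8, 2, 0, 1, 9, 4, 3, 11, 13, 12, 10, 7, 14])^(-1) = [5, 6, 4, 9, 8, 1, 2, 14, 3, 7, 13, 10, 12, 11, 15, 0]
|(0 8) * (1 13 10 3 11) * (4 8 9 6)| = 5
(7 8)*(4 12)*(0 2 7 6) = (0 2 7 8 6)(4 12) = [2, 1, 7, 3, 12, 5, 0, 8, 6, 9, 10, 11, 4]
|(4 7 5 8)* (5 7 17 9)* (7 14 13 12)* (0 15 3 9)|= |(0 15 3 9 5 8 4 17)(7 14 13 12)|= 8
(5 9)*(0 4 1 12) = (0 4 1 12)(5 9) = [4, 12, 2, 3, 1, 9, 6, 7, 8, 5, 10, 11, 0]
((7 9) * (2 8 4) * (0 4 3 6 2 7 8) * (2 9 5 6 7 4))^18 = (9)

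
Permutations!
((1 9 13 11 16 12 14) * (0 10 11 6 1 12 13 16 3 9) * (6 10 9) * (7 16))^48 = (0 6 11 13 7)(1 3 10 16 9)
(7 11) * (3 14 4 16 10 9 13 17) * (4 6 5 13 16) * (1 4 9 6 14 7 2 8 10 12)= (1 4 9 16 12)(2 8 10 6 5 13 17 3 7 11)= [0, 4, 8, 7, 9, 13, 5, 11, 10, 16, 6, 2, 1, 17, 14, 15, 12, 3]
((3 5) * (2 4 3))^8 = ((2 4 3 5))^8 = (5)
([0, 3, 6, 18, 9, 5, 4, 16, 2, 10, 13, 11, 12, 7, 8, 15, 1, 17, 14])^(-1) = [0, 16, 8, 1, 6, 5, 2, 13, 14, 4, 9, 11, 12, 10, 18, 15, 7, 17, 3]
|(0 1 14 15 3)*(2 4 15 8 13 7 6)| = |(0 1 14 8 13 7 6 2 4 15 3)| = 11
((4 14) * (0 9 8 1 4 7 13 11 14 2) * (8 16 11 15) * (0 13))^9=((0 9 16 11 14 7)(1 4 2 13 15 8))^9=(0 11)(1 13)(2 8)(4 15)(7 16)(9 14)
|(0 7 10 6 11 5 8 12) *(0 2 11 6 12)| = |(0 7 10 12 2 11 5 8)| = 8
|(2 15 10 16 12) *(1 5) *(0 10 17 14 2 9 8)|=|(0 10 16 12 9 8)(1 5)(2 15 17 14)|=12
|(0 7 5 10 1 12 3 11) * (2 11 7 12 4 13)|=11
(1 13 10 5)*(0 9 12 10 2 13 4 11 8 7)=(0 9 12 10 5 1 4 11 8 7)(2 13)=[9, 4, 13, 3, 11, 1, 6, 0, 7, 12, 5, 8, 10, 2]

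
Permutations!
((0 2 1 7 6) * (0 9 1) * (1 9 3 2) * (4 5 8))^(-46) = (9)(0 7 3)(1 6 2)(4 8 5)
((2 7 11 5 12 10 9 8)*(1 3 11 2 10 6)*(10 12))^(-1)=((1 3 11 5 10 9 8 12 6)(2 7))^(-1)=(1 6 12 8 9 10 5 11 3)(2 7)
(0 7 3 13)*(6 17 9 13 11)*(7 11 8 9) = (0 11 6 17 7 3 8 9 13) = [11, 1, 2, 8, 4, 5, 17, 3, 9, 13, 10, 6, 12, 0, 14, 15, 16, 7]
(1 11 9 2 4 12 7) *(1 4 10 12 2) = [0, 11, 10, 3, 2, 5, 6, 4, 8, 1, 12, 9, 7] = (1 11 9)(2 10 12 7 4)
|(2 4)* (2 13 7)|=4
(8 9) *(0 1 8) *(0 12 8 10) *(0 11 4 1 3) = (0 3)(1 10 11 4)(8 9 12) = [3, 10, 2, 0, 1, 5, 6, 7, 9, 12, 11, 4, 8]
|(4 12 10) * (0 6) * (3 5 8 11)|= 12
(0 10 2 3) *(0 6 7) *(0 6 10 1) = (0 1)(2 3 10)(6 7) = [1, 0, 3, 10, 4, 5, 7, 6, 8, 9, 2]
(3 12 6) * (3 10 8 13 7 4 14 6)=(3 12)(4 14 6 10 8 13 7)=[0, 1, 2, 12, 14, 5, 10, 4, 13, 9, 8, 11, 3, 7, 6]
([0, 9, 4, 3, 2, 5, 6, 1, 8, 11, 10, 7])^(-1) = [0, 7, 4, 3, 2, 5, 6, 11, 8, 1, 10, 9]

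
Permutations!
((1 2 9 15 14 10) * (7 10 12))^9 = ((1 2 9 15 14 12 7 10))^9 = (1 2 9 15 14 12 7 10)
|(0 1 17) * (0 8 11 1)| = |(1 17 8 11)| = 4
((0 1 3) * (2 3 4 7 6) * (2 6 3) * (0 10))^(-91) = (0 10 3 7 4 1)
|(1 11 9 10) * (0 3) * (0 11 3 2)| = |(0 2)(1 3 11 9 10)| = 10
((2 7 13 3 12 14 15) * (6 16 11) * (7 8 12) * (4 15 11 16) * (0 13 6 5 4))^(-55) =(16)(2 8 12 14 11 5 4 15)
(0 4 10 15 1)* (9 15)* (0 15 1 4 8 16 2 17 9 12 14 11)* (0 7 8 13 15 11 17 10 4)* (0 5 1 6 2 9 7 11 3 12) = [13, 3, 10, 12, 4, 1, 2, 8, 16, 6, 0, 11, 14, 15, 17, 5, 9, 7] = (0 13 15 5 1 3 12 14 17 7 8 16 9 6 2 10)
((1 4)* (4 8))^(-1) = ((1 8 4))^(-1) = (1 4 8)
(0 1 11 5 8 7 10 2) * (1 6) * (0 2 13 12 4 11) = (0 6 1)(4 11 5 8 7 10 13 12) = [6, 0, 2, 3, 11, 8, 1, 10, 7, 9, 13, 5, 4, 12]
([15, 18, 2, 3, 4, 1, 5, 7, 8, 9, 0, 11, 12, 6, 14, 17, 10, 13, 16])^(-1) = (0 10 16 18 1 5 6 13 17 15)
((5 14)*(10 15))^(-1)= ((5 14)(10 15))^(-1)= (5 14)(10 15)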